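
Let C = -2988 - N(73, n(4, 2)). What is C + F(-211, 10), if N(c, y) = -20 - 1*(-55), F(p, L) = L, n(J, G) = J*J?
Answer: -3013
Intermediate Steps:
n(J, G) = J**2
N(c, y) = 35 (N(c, y) = -20 + 55 = 35)
C = -3023 (C = -2988 - 1*35 = -2988 - 35 = -3023)
C + F(-211, 10) = -3023 + 10 = -3013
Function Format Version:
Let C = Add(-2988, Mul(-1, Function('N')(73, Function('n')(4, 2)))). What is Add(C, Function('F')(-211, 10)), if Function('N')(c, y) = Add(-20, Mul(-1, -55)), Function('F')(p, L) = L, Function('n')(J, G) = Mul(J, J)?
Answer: -3013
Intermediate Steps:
Function('n')(J, G) = Pow(J, 2)
Function('N')(c, y) = 35 (Function('N')(c, y) = Add(-20, 55) = 35)
C = -3023 (C = Add(-2988, Mul(-1, 35)) = Add(-2988, -35) = -3023)
Add(C, Function('F')(-211, 10)) = Add(-3023, 10) = -3013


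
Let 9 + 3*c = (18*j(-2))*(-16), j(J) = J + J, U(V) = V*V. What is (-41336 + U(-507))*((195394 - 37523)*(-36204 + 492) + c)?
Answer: -1216165900458723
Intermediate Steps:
U(V) = V**2
j(J) = 2*J
c = 381 (c = -3 + ((18*(2*(-2)))*(-16))/3 = -3 + ((18*(-4))*(-16))/3 = -3 + (-72*(-16))/3 = -3 + (1/3)*1152 = -3 + 384 = 381)
(-41336 + U(-507))*((195394 - 37523)*(-36204 + 492) + c) = (-41336 + (-507)**2)*((195394 - 37523)*(-36204 + 492) + 381) = (-41336 + 257049)*(157871*(-35712) + 381) = 215713*(-5637889152 + 381) = 215713*(-5637888771) = -1216165900458723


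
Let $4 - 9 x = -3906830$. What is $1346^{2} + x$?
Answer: $\frac{6737426}{3} \approx 2.2458 \cdot 10^{6}$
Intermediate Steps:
$x = \frac{1302278}{3}$ ($x = \frac{4}{9} - - \frac{3906830}{9} = \frac{4}{9} + \frac{3906830}{9} = \frac{1302278}{3} \approx 4.3409 \cdot 10^{5}$)
$1346^{2} + x = 1346^{2} + \frac{1302278}{3} = 1811716 + \frac{1302278}{3} = \frac{6737426}{3}$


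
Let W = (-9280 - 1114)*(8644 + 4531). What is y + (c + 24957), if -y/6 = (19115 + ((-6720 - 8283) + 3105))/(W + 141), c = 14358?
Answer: 5383827949137/136940809 ≈ 39315.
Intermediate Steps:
W = -136940950 (W = -10394*13175 = -136940950)
y = 43302/136940809 (y = -6*(19115 + ((-6720 - 8283) + 3105))/(-136940950 + 141) = -6*(19115 + (-15003 + 3105))/(-136940809) = -6*(19115 - 11898)*(-1)/136940809 = -43302*(-1)/136940809 = -6*(-7217/136940809) = 43302/136940809 ≈ 0.00031621)
y + (c + 24957) = 43302/136940809 + (14358 + 24957) = 43302/136940809 + 39315 = 5383827949137/136940809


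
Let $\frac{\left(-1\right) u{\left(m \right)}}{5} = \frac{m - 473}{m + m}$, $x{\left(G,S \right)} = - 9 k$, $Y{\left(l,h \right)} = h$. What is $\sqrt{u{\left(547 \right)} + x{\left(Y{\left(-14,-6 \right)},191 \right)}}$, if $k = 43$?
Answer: $\frac{i \sqrt{115895078}}{547} \approx 19.681 i$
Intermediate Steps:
$x{\left(G,S \right)} = -387$ ($x{\left(G,S \right)} = \left(-9\right) 43 = -387$)
$u{\left(m \right)} = - \frac{5 \left(-473 + m\right)}{2 m}$ ($u{\left(m \right)} = - 5 \frac{m - 473}{m + m} = - 5 \frac{-473 + m}{2 m} = - \frac{5 \left(-473 + m\right)}{2 m}$)
$\sqrt{u{\left(547 \right)} + x{\left(Y{\left(-14,-6 \right)},191 \right)}} = \sqrt{\frac{5 \left(473 - 547\right)}{2 \cdot 547} - 387} = \sqrt{\frac{5}{2} \cdot \frac{1}{547} \left(473 - 547\right) - 387} = \sqrt{\frac{5}{2} \cdot \frac{1}{547} \left(-74\right) - 387} = \sqrt{- \frac{185}{547} - 387} = \sqrt{- \frac{211874}{547}} = \frac{i \sqrt{115895078}}{547}$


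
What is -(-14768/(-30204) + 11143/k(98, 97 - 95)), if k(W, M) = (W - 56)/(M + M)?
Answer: -56119706/52857 ≈ -1061.7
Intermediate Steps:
k(W, M) = (-56 + W)/(2*M) (k(W, M) = (-56 + W)/((2*M)) = (-56 + W)*(1/(2*M)) = (-56 + W)/(2*M))
-(-14768/(-30204) + 11143/k(98, 97 - 95)) = -(-14768/(-30204) + 11143/(((-56 + 98)/(2*(97 - 95))))) = -(-14768*(-1/30204) + 11143/(((1/2)*42/2))) = -(3692/7551 + 11143/(((1/2)*(1/2)*42))) = -(3692/7551 + 11143/(21/2)) = -(3692/7551 + 11143*(2/21)) = -(3692/7551 + 22286/21) = -1*56119706/52857 = -56119706/52857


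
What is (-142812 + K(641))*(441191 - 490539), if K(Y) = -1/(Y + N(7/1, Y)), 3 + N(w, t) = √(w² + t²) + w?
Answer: 7181395186836/1019 - 49348*√410930/5095 ≈ 7.0475e+9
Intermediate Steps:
N(w, t) = -3 + w + √(t² + w²) (N(w, t) = -3 + (√(w² + t²) + w) = -3 + (√(t² + w²) + w) = -3 + (w + √(t² + w²)) = -3 + w + √(t² + w²))
K(Y) = -1/(4 + Y + √(49 + Y²)) (K(Y) = -1/(Y + (-3 + 7/1 + √(Y² + (7/1)²))) = -1/(Y + (-3 + 7*1 + √(Y² + (7*1)²))) = -1/(Y + (-3 + 7 + √(Y² + 7²))) = -1/(Y + (-3 + 7 + √(Y² + 49))) = -1/(Y + (-3 + 7 + √(49 + Y²))) = -1/(Y + (4 + √(49 + Y²))) = -1/(4 + Y + √(49 + Y²)))
(-142812 + K(641))*(441191 - 490539) = (-142812 - 1/(4 + 641 + √(49 + 641²)))*(441191 - 490539) = (-142812 - 1/(4 + 641 + √(49 + 410881)))*(-49348) = (-142812 - 1/(4 + 641 + √410930))*(-49348) = (-142812 - 1/(645 + √410930))*(-49348) = 7047486576 + 49348/(645 + √410930)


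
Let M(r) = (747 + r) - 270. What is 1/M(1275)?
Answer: 1/1752 ≈ 0.00057078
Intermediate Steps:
M(r) = 477 + r
1/M(1275) = 1/(477 + 1275) = 1/1752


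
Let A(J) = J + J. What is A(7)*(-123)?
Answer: -1722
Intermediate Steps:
A(J) = 2*J
A(7)*(-123) = (2*7)*(-123) = 14*(-123) = -1722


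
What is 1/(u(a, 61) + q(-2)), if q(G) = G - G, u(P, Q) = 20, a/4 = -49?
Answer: 1/20 ≈ 0.050000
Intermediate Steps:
a = -196 (a = 4*(-49) = -196)
q(G) = 0
1/(u(a, 61) + q(-2)) = 1/(20 + 0) = 1/20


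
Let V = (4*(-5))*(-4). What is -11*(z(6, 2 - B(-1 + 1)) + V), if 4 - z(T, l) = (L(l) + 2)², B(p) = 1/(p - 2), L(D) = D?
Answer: -2805/4 ≈ -701.25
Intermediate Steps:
V = 80 (V = -20*(-4) = 80)
B(p) = 1/(-2 + p)
z(T, l) = 4 - (2 + l)² (z(T, l) = 4 - (l + 2)² = 4 - (2 + l)²)
-11*(z(6, 2 - B(-1 + 1)) + V) = -11*((4 - (2 + (2 - 1/(-2 + (-1 + 1))))²) + 80) = -11*((4 - (2 + (2 - 1/(-2 + 0)))²) + 80) = -11*((4 - (2 + (2 - 1/(-2)))²) + 80) = -11*((4 - (2 + (2 - 1*(-½)))²) + 80) = -11*((4 - (2 + (2 + ½))²) + 80) = -11*((4 - (2 + 5/2)²) + 80) = -11*((4 - (9/2)²) + 80) = -11*((4 - 1*81/4) + 80) = -11*((4 - 81/4) + 80) = -11*(-65/4 + 80) = -11*255/4 = -2805/4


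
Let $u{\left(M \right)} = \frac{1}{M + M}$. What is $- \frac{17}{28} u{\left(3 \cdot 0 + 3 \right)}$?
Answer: $- \frac{17}{168} \approx -0.10119$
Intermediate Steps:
$u{\left(M \right)} = \frac{1}{2 M}$
$- \frac{17}{28} u{\left(3 \cdot 0 + 3 \right)} = - \frac{17}{28} \frac{1}{2 \left(3 \cdot 0 + 3\right)} = \left(-17\right) \frac{1}{28} \frac{1}{2 \left(0 + 3\right)} = - \frac{17 \frac{1}{2 \cdot 3}}{28} = - \frac{17 \cdot \frac{1}{2} \cdot \frac{1}{3}}{28} = \left(- \frac{17}{28}\right) \frac{1}{6} = - \frac{17}{168}$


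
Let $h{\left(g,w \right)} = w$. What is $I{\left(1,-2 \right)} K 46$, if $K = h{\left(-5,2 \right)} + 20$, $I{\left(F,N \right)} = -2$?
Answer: $-2024$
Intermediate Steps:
$K = 22$ ($K = 2 + 20 = 22$)
$I{\left(1,-2 \right)} K 46 = \left(-2\right) 22 \cdot 46 = \left(-44\right) 46 = -2024$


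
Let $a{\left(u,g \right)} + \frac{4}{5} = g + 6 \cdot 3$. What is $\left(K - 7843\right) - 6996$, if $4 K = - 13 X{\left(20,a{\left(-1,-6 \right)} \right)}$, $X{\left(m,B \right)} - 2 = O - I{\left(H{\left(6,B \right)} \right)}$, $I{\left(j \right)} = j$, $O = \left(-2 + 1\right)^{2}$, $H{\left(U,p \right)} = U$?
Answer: $- \frac{59317}{4} \approx -14829.0$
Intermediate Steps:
$a{\left(u,g \right)} = \frac{86}{5} + g$ ($a{\left(u,g \right)} = - \frac{4}{5} + \left(g + 6 \cdot 3\right) = - \frac{4}{5} + \left(g + 18\right) = - \frac{4}{5} + \left(18 + g\right) = \frac{86}{5} + g$)
$O = 1$ ($O = \left(-1\right)^{2} = 1$)
$X{\left(m,B \right)} = -3$ ($X{\left(m,B \right)} = 2 + \left(1 - 6\right) = 2 - 5 = -3$)
$K = \frac{39}{4}$ ($K = \frac{\left(-13\right) \left(-3\right)}{4} = \frac{1}{4} \cdot 39 = \frac{39}{4} \approx 9.75$)
$\left(K - 7843\right) - 6996 = \left(\frac{39}{4} - 7843\right) - 6996 = - \frac{31333}{4} - 6996 = - \frac{59317}{4}$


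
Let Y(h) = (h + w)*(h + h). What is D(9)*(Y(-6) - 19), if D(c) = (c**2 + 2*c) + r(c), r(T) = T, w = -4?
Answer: 10908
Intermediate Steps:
D(c) = c**2 + 3*c (D(c) = (c**2 + 2*c) + c = c**2 + 3*c)
Y(h) = 2*h*(-4 + h) (Y(h) = (h - 4)*(h + h) = (-4 + h)*(2*h) = 2*h*(-4 + h))
D(9)*(Y(-6) - 19) = (9*(3 + 9))*(2*(-6)*(-4 - 6) - 19) = (9*12)*(2*(-6)*(-10) - 19) = 108*(120 - 19) = 108*101 = 10908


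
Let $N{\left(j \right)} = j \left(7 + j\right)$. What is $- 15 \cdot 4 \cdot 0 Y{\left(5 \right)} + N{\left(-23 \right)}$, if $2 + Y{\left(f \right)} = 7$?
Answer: $368$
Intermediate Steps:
$Y{\left(f \right)} = 5$ ($Y{\left(f \right)} = -2 + 7 = 5$)
$- 15 \cdot 4 \cdot 0 Y{\left(5 \right)} + N{\left(-23 \right)} = - 15 \cdot 4 \cdot 0 \cdot 5 - 23 \left(7 - 23\right) = \left(-15\right) 0 \cdot 5 - -368 = 0 \cdot 5 + 368 = 0 + 368 = 368$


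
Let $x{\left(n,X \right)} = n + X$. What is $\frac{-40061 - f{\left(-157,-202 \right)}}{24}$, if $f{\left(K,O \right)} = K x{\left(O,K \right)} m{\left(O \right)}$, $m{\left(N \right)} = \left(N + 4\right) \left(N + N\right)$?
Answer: $- \frac{4508629157}{24} \approx -1.8786 \cdot 10^{8}$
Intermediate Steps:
$m{\left(N \right)} = 2 N \left(4 + N\right)$ ($m{\left(N \right)} = \left(4 + N\right) 2 N = 2 N \left(4 + N\right)$)
$x{\left(n,X \right)} = X + n$
$f{\left(K,O \right)} = 2 K O \left(4 + O\right) \left(K + O\right)$ ($f{\left(K,O \right)} = K \left(K + O\right) 2 O \left(4 + O\right) = 2 K O \left(4 + O\right) \left(K + O\right)$)
$\frac{-40061 - f{\left(-157,-202 \right)}}{24} = \frac{-40061 - 2 \left(-157\right) \left(-202\right) \left(4 - 202\right) \left(-157 - 202\right)}{24} = \left(-40061 - 2 \left(-157\right) \left(-202\right) \left(-198\right) \left(-359\right)\right) \frac{1}{24} = \left(-40061 - 4508589096\right) \frac{1}{24} = \left(-4508629157\right) \frac{1}{24} = - \frac{4508629157}{24}$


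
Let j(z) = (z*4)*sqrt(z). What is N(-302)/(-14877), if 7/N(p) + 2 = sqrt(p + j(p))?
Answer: 7/(14877*(2 - sqrt(302)*sqrt(-1 - 4*I*sqrt(302)))) ≈ -2.2785e-6 - 2.3579e-6*I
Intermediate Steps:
j(z) = 4*z**(3/2) (j(z) = (4*z)*sqrt(z) = 4*z**(3/2))
N(p) = 7/(-2 + sqrt(p + 4*p**(3/2)))
N(-302)/(-14877) = (7/(-2 + sqrt(-302 + 4*(-302)**(3/2))))/(-14877) = (7/(-2 + sqrt(-302 + 4*(-302*I*sqrt(302)))))*(-1/14877) = (7/(-2 + sqrt(-302 - 1208*I*sqrt(302))))*(-1/14877) = -7/(14877*(-2 + sqrt(-302 - 1208*I*sqrt(302))))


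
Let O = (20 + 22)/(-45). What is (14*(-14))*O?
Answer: 2744/15 ≈ 182.93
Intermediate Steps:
O = -14/15 (O = 42*(-1/45) = -14/15 ≈ -0.93333)
(14*(-14))*O = (14*(-14))*(-14/15) = -196*(-14/15) = 2744/15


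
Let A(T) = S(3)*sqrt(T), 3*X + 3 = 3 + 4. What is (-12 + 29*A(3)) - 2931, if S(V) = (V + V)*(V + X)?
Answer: -2943 + 754*sqrt(3) ≈ -1637.0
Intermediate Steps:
X = 4/3 (X = -1 + (3 + 4)/3 = -1 + (1/3)*7 = -1 + 7/3 = 4/3 ≈ 1.3333)
S(V) = 2*V*(4/3 + V) (S(V) = (V + V)*(V + 4/3) = (2*V)*(4/3 + V) = 2*V*(4/3 + V))
A(T) = 26*sqrt(T) (A(T) = ((2/3)*3*(4 + 3*3))*sqrt(T) = ((2/3)*3*(4 + 9))*sqrt(T) = ((2/3)*3*13)*sqrt(T) = 26*sqrt(T))
(-12 + 29*A(3)) - 2931 = (-12 + 29*(26*sqrt(3))) - 2931 = (-12 + 754*sqrt(3)) - 2931 = -2943 + 754*sqrt(3)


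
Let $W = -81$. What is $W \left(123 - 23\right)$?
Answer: $-8100$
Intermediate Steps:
$W \left(123 - 23\right) = - 81 \left(123 - 23\right) = \left(-81\right) 100 = -8100$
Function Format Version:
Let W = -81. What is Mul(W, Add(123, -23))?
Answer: -8100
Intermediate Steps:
Mul(W, Add(123, -23)) = Mul(-81, Add(123, -23)) = Mul(-81, 100) = -8100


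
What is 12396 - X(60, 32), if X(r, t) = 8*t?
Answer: 12140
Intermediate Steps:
12396 - X(60, 32) = 12396 - 8*32 = 12396 - 1*256 = 12396 - 256 = 12140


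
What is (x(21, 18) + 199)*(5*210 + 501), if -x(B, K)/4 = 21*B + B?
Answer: -2557599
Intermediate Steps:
x(B, K) = -88*B (x(B, K) = -4*(21*B + B) = -88*B)
(x(21, 18) + 199)*(5*210 + 501) = (-88*21 + 199)*(5*210 + 501) = (-1848 + 199)*(1050 + 501) = -1649*1551 = -2557599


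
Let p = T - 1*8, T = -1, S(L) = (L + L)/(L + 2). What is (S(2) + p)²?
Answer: 64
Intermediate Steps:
S(L) = 2*L/(2 + L) (S(L) = (2*L)/(2 + L) = 2*L/(2 + L))
p = -9 (p = -1 - 1*8 = -1 - 8 = -9)
(S(2) + p)² = (2*2/(2 + 2) - 9)² = (2*2/4 - 9)² = (2*2*(¼) - 9)² = (1 - 9)² = (-8)² = 64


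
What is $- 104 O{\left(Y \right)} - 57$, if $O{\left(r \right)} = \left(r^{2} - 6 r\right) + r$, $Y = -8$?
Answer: $-10873$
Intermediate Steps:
$O{\left(r \right)} = r^{2} - 5 r$
$- 104 O{\left(Y \right)} - 57 = - 104 \left(- 8 \left(-5 - 8\right)\right) - 57 = - 104 \left(\left(-8\right) \left(-13\right)\right) - 57 = \left(-104\right) 104 - 57 = -10816 - 57 = -10873$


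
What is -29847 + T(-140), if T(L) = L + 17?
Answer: -29970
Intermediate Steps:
T(L) = 17 + L
-29847 + T(-140) = -29847 + (17 - 140) = -29847 - 123 = -29970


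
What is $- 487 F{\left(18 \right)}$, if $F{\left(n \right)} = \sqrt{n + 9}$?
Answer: $- 1461 \sqrt{3} \approx -2530.5$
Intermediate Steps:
$F{\left(n \right)} = \sqrt{9 + n}$
$- 487 F{\left(18 \right)} = - 487 \sqrt{9 + 18} = - 487 \sqrt{27} = - 487 \cdot 3 \sqrt{3} = - 1461 \sqrt{3}$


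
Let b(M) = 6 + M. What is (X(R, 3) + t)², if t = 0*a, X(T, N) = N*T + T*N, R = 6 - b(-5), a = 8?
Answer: 900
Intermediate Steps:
R = 5 (R = 6 - (6 - 5) = 6 - 1*1 = 6 - 1 = 5)
X(T, N) = 2*N*T (X(T, N) = N*T + N*T = 2*N*T)
t = 0 (t = 0*8 = 0)
(X(R, 3) + t)² = (2*3*5 + 0)² = (30 + 0)² = 30² = 900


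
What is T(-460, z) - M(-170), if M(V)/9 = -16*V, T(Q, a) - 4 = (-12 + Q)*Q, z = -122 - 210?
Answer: 192644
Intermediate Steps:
z = -332
T(Q, a) = 4 + Q*(-12 + Q) (T(Q, a) = 4 + (-12 + Q)*Q = 4 + Q*(-12 + Q))
M(V) = -144*V (M(V) = 9*(-16*V) = -144*V)
T(-460, z) - M(-170) = (4 + (-460)² - 12*(-460)) - (-144)*(-170) = (4 + 211600 + 5520) - 1*24480 = 217124 - 24480 = 192644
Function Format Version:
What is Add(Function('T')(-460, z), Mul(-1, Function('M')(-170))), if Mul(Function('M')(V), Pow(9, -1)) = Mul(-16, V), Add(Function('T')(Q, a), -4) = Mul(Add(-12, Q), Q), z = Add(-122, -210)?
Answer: 192644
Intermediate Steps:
z = -332
Function('T')(Q, a) = Add(4, Mul(Q, Add(-12, Q))) (Function('T')(Q, a) = Add(4, Mul(Add(-12, Q), Q)) = Add(4, Mul(Q, Add(-12, Q))))
Function('M')(V) = Mul(-144, V) (Function('M')(V) = Mul(9, Mul(-16, V)) = Mul(-144, V))
Add(Function('T')(-460, z), Mul(-1, Function('M')(-170))) = Add(Add(4, Pow(-460, 2), Mul(-12, -460)), Mul(-1, Mul(-144, -170))) = Add(Add(4, 211600, 5520), Mul(-1, 24480)) = Add(217124, -24480) = 192644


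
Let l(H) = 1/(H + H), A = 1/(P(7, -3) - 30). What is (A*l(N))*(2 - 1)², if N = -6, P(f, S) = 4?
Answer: 1/312 ≈ 0.0032051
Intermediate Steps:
A = -1/26 (A = 1/(4 - 30) = 1/(-26) = -1/26 ≈ -0.038462)
l(H) = 1/(2*H)
(A*l(N))*(2 - 1)² = (-1/(52*(-6)))*(2 - 1)² = -(-1)/(52*6)*1² = -1/26*(-1/12)*1 = (1/312)*1 = 1/312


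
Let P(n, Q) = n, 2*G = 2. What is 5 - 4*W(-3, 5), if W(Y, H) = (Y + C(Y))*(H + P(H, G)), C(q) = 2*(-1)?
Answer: 205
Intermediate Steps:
C(q) = -2
G = 1 (G = (½)*2 = 1)
W(Y, H) = 2*H*(-2 + Y) (W(Y, H) = (Y - 2)*(H + H) = (-2 + Y)*(2*H) = 2*H*(-2 + Y))
5 - 4*W(-3, 5) = 5 - 8*5*(-2 - 3) = 5 - 8*5*(-5) = 5 - 4*(-50) = 5 + 200 = 205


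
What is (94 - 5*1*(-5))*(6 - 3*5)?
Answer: -1071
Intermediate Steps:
(94 - 5*1*(-5))*(6 - 3*5) = (94 - 5*(-5))*(6 - 15) = (94 + 25)*(-9) = 119*(-9) = -1071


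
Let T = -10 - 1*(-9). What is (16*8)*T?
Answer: -128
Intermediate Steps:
T = -1 (T = -10 + 9 = -1)
(16*8)*T = (16*8)*(-1) = 128*(-1) = -128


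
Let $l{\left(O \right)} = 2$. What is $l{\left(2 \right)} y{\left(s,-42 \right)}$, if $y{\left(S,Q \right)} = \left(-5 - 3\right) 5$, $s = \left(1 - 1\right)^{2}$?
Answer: $-80$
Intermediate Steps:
$s = 0$ ($s = 0^{2} = 0$)
$y{\left(S,Q \right)} = -40$ ($y{\left(S,Q \right)} = \left(-8\right) 5 = -40$)
$l{\left(2 \right)} y{\left(s,-42 \right)} = 2 \left(-40\right) = -80$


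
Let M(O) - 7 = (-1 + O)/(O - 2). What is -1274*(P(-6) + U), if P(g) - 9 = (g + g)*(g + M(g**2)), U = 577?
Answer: -12164152/17 ≈ -7.1554e+5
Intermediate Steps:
M(O) = 7 + (-1 + O)/(-2 + O) (M(O) = 7 + (-1 + O)/(O - 2) = 7 + (-1 + O)/(-2 + O))
P(g) = 9 + 2*g*(g + (-15 + 8*g**2)/(-2 + g**2)) (P(g) = 9 + (g + g)*(g + (-15 + 8*g**2)/(-2 + g**2)) = 9 + (2*g)*(g + (-15 + 8*g**2)/(-2 + g**2)) = 9 + 2*g*(g + (-15 + 8*g**2)/(-2 + g**2)))
-1274*(P(-6) + U) = -1274*((-18 - 30*(-6) + 2*(-6)**4 + 5*(-6)**2 + 16*(-6)**3)/(-2 + (-6)**2) + 577) = -1274*((-18 + 180 + 2*1296 + 5*36 + 16*(-216))/(-2 + 36) + 577) = -1274*((-18 + 180 + 2592 + 180 - 3456)/34 + 577) = -1274*((1/34)*(-522) + 577) = -1274*(-261/17 + 577) = -1274*9548/17 = -12164152/17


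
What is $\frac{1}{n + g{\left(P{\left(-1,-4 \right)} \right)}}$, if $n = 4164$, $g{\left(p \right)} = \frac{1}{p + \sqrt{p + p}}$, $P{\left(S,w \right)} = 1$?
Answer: $\frac{4163}{17330567} - \frac{\sqrt{2}}{17330567} \approx 0.00024013$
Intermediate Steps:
$g{\left(p \right)} = \frac{1}{p + \sqrt{2} \sqrt{p}}$ ($g{\left(p \right)} = \frac{1}{p + \sqrt{2 p}} = \frac{1}{p + \sqrt{2} \sqrt{p}}$)
$\frac{1}{n + g{\left(P{\left(-1,-4 \right)} \right)}} = \frac{1}{4164 + \frac{1}{1 + \sqrt{2} \sqrt{1}}} = \frac{1}{4164 + \frac{1}{1 + \sqrt{2} \cdot 1}} = \frac{1}{4164 + \frac{1}{1 + \sqrt{2}}}$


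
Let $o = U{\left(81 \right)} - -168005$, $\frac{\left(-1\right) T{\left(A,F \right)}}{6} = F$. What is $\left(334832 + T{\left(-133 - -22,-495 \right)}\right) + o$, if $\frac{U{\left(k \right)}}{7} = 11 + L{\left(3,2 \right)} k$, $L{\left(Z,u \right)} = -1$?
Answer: $505317$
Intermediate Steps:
$U{\left(k \right)} = 77 - 7 k$ ($U{\left(k \right)} = 7 \left(11 - k\right) = 77 - 7 k$)
$T{\left(A,F \right)} = - 6 F$
$o = 167515$ ($o = \left(77 - 567\right) - -168005 = \left(77 - 567\right) + 168005 = -490 + 168005 = 167515$)
$\left(334832 + T{\left(-133 - -22,-495 \right)}\right) + o = \left(334832 - -2970\right) + 167515 = \left(334832 + 2970\right) + 167515 = 337802 + 167515 = 505317$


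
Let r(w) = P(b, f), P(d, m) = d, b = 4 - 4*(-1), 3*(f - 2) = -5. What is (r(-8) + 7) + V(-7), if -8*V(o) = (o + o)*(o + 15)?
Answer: 29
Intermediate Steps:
f = ⅓ (f = 2 + (⅓)*(-5) = 2 - 5/3 = ⅓ ≈ 0.33333)
b = 8 (b = 4 + 4 = 8)
V(o) = -o*(15 + o)/4 (V(o) = -(o + o)*(o + 15)/8 = -2*o*(15 + o)/8 = -o*(15 + o)/4)
r(w) = 8
(r(-8) + 7) + V(-7) = (8 + 7) - ¼*(-7)*(15 - 7) = 15 - ¼*(-7)*8 = 15 + 14 = 29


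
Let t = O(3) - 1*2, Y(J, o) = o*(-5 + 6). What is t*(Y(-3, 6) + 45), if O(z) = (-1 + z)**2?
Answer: 102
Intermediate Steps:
Y(J, o) = o (Y(J, o) = o*1 = o)
t = 2 (t = (-1 + 3)**2 - 1*2 = 2**2 - 2 = 4 - 2 = 2)
t*(Y(-3, 6) + 45) = 2*(6 + 45) = 2*51 = 102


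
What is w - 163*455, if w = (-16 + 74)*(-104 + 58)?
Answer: -76833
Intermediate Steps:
w = -2668 (w = 58*(-46) = -2668)
w - 163*455 = -2668 - 163*455 = -2668 - 74165 = -76833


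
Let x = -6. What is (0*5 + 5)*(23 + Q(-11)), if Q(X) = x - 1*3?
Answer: 70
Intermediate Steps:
Q(X) = -9 (Q(X) = -6 - 1*3 = -6 - 3 = -9)
(0*5 + 5)*(23 + Q(-11)) = (0*5 + 5)*(23 - 9) = (0 + 5)*14 = 5*14 = 70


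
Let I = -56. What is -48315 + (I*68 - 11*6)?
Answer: -52189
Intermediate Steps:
-48315 + (I*68 - 11*6) = -48315 + (-56*68 - 11*6) = -48315 + (-3808 - 66) = -48315 - 3874 = -52189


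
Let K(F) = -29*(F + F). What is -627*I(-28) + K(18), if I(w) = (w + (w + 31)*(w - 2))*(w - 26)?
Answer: -3996288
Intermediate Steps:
I(w) = (-26 + w)*(w + (-2 + w)*(31 + w)) (I(w) = (w + (31 + w)*(-2 + w))*(-26 + w) = (w + (-2 + w)*(31 + w))*(-26 + w) = (-26 + w)*(w + (-2 + w)*(31 + w)))
K(F) = -58*F
-627*I(-28) + K(18) = -627*(1612 + (-28)³ - 842*(-28) + 4*(-28)²) - 58*18 = -627*(1612 - 21952 + 23576 + 4*784) - 1044 = -627*(1612 - 21952 + 23576 + 3136) - 1044 = -627*6372 - 1044 = -3995244 - 1044 = -3996288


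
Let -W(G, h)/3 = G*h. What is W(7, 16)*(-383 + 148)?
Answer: 78960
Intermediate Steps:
W(G, h) = -3*G*h
W(7, 16)*(-383 + 148) = (-3*7*16)*(-383 + 148) = -336*(-235) = 78960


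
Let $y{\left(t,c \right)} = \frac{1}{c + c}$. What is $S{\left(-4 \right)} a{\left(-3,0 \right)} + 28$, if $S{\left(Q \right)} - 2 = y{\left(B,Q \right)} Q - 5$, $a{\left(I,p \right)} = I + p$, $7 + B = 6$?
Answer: $\frac{71}{2} \approx 35.5$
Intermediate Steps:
$B = -1$ ($B = -7 + 6 = -1$)
$y{\left(t,c \right)} = \frac{1}{2 c}$
$S{\left(Q \right)} = - \frac{5}{2}$ ($S{\left(Q \right)} = 2 + \left(\frac{1}{2 Q} Q - 5\right) = 2 + \left(\frac{1}{2} - 5\right) = 2 - \frac{9}{2} = - \frac{5}{2}$)
$S{\left(-4 \right)} a{\left(-3,0 \right)} + 28 = - \frac{5 \left(-3 + 0\right)}{2} + 28 = \left(- \frac{5}{2}\right) \left(-3\right) + 28 = \frac{15}{2} + 28 = \frac{71}{2}$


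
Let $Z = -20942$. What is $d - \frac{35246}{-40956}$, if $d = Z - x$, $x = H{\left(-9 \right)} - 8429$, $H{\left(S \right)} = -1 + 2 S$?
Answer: $- \frac{255834509}{20478} \approx -12493.0$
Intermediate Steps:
$x = -8448$ ($x = \left(-1 + 2 \left(-9\right)\right) - 8429 = \left(-1 - 18\right) - 8429 = -19 - 8429 = -8448$)
$d = -12494$ ($d = -20942 - -8448 = -20942 + 8448 = -12494$)
$d - \frac{35246}{-40956} = -12494 - \frac{35246}{-40956} = -12494 - - \frac{17623}{20478} = -12494 + \frac{17623}{20478} = - \frac{255834509}{20478}$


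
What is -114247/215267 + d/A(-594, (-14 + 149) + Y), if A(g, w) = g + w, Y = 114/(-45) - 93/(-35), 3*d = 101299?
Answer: -768726263109/10371994594 ≈ -74.116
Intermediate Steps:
d = 101299/3 (d = (⅓)*101299 = 101299/3 ≈ 33766.)
Y = 13/105 (Y = 114*(-1/45) - 93*(-1/35) = -38/15 + 93/35 = 13/105 ≈ 0.12381)
-114247/215267 + d/A(-594, (-14 + 149) + Y) = -114247/215267 + 101299/(3*(-594 + ((-14 + 149) + 13/105))) = -114247*1/215267 + 101299/(3*(-594 + (135 + 13/105))) = -114247/215267 + 101299/(3*(-594 + 14188/105)) = -114247/215267 + 101299/(3*(-48182/105)) = -114247/215267 + (101299/3)*(-105/48182) = -114247/215267 - 3545465/48182 = -768726263109/10371994594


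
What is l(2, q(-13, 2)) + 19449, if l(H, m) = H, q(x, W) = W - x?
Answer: 19451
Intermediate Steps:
l(2, q(-13, 2)) + 19449 = 2 + 19449 = 19451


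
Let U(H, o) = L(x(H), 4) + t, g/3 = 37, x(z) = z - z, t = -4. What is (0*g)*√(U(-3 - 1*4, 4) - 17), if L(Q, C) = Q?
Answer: 0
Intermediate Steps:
x(z) = 0
g = 111 (g = 3*37 = 111)
U(H, o) = -4 (U(H, o) = 0 - 4 = -4)
(0*g)*√(U(-3 - 1*4, 4) - 17) = (0*111)*√(-4 - 17) = 0*√(-21) = 0*(I*√21) = 0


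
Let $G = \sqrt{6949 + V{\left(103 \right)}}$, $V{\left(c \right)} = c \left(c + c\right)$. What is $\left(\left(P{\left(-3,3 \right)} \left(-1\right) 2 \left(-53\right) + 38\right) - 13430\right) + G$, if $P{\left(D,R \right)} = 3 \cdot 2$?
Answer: $-12756 + \sqrt{28167} \approx -12588.0$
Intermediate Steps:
$P{\left(D,R \right)} = 6$
$V{\left(c \right)} = 2 c^{2}$ ($V{\left(c \right)} = c 2 c = 2 c^{2}$)
$G = \sqrt{28167}$ ($G = \sqrt{6949 + 2 \cdot 103^{2}} = \sqrt{6949 + 2 \cdot 10609} = \sqrt{6949 + 21218} = \sqrt{28167} \approx 167.83$)
$\left(\left(P{\left(-3,3 \right)} \left(-1\right) 2 \left(-53\right) + 38\right) - 13430\right) + G = \left(\left(6 \left(-1\right) 2 \left(-53\right) + 38\right) - 13430\right) + \sqrt{28167} = \left(\left(\left(-6\right) 2 \left(-53\right) + 38\right) - 13430\right) + \sqrt{28167} = \left(\left(\left(-12\right) \left(-53\right) + 38\right) - 13430\right) + \sqrt{28167} = \left(\left(636 + 38\right) - 13430\right) + \sqrt{28167} = \left(674 - 13430\right) + \sqrt{28167} = -12756 + \sqrt{28167}$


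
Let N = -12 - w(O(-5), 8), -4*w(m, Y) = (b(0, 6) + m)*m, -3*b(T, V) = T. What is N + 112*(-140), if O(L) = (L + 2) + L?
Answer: -15676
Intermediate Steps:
O(L) = 2 + 2*L (O(L) = (2 + L) + L = 2 + 2*L)
b(T, V) = -T/3
w(m, Y) = -m²/4 (w(m, Y) = -(-⅓*0 + m)*m/4 = -(0 + m)*m/4 = -m*m/4 = -m²/4)
N = 4 (N = -12 - (-1)*(2 + 2*(-5))²/4 = -12 - (-1)*(2 - 10)²/4 = -12 - (-1)*(-8)²/4 = -12 - (-1)*64/4 = -12 - 1*(-16) = -12 + 16 = 4)
N + 112*(-140) = 4 + 112*(-140) = 4 - 15680 = -15676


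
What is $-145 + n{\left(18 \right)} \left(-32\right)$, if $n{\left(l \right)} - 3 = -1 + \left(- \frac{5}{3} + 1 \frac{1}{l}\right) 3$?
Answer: $- \frac{163}{3} \approx -54.333$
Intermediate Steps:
$n{\left(l \right)} = -3 + \frac{3}{l}$ ($n{\left(l \right)} = 3 + \left(-1 + \left(- \frac{5}{3} + 1 \frac{1}{l}\right) 3\right) = 3 + \left(-1 + \left(\left(-5\right) \frac{1}{3} + \frac{1}{l}\right) 3\right) = 3 + \left(-1 + \left(- \frac{5}{3} + \frac{1}{l}\right) 3\right) = 3 - \left(6 - \frac{3}{l}\right) = -3 + \frac{3}{l}$)
$-145 + n{\left(18 \right)} \left(-32\right) = -145 + \left(-3 + \frac{3}{18}\right) \left(-32\right) = -145 + \left(-3 + 3 \cdot \frac{1}{18}\right) \left(-32\right) = -145 + \left(-3 + \frac{1}{6}\right) \left(-32\right) = -145 - - \frac{272}{3} = -145 + \frac{272}{3} = - \frac{163}{3}$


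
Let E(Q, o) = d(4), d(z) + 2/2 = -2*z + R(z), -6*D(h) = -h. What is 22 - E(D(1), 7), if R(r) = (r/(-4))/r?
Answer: 125/4 ≈ 31.250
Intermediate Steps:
R(r) = -¼ (R(r) = (r*(-¼))/r = (-r/4)/r = -¼)
D(h) = h/6 (D(h) = -(-1)*h/6 = h/6)
d(z) = -5/4 - 2*z (d(z) = -1 + (-2*z - ¼) = -1 + (-¼ - 2*z) = -5/4 - 2*z)
E(Q, o) = -37/4 (E(Q, o) = -5/4 - 2*4 = -5/4 - 8 = -37/4)
22 - E(D(1), 7) = 22 - 1*(-37/4) = 22 + 37/4 = 125/4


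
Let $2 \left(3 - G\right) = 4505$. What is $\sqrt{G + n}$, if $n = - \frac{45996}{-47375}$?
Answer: $\frac{i \sqrt{807452424070}}{18950} \approx 47.419 i$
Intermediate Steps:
$G = - \frac{4499}{2}$ ($G = 3 - \frac{4505}{2} = - \frac{4499}{2} \approx -2249.5$)
$n = \frac{45996}{47375}$ ($n = \left(-45996\right) \left(- \frac{1}{47375}\right) = \frac{45996}{47375} \approx 0.97089$)
$\sqrt{G + n} = \sqrt{- \frac{4499}{2} + \frac{45996}{47375}} = \sqrt{- \frac{213048133}{94750}} = \frac{i \sqrt{807452424070}}{18950}$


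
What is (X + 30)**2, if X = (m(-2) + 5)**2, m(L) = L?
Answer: 1521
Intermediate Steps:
X = 9 (X = (-2 + 5)**2 = 3**2 = 9)
(X + 30)**2 = (9 + 30)**2 = 39**2 = 1521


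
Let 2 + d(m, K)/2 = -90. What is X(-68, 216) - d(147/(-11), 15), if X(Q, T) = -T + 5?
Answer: -27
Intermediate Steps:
X(Q, T) = 5 - T
d(m, K) = -184 (d(m, K) = -4 + 2*(-90) = -4 - 180 = -184)
X(-68, 216) - d(147/(-11), 15) = (5 - 1*216) - 1*(-184) = (5 - 216) + 184 = -211 + 184 = -27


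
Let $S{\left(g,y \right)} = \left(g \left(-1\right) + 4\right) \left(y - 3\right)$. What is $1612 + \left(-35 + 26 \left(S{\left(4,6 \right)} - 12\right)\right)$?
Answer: $1265$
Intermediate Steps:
$S{\left(g,y \right)} = \left(-3 + y\right) \left(4 - g\right)$ ($S{\left(g,y \right)} = \left(- g + 4\right) \left(-3 + y\right) = \left(4 - g\right) \left(-3 + y\right) = \left(-3 + y\right) \left(4 - g\right)$)
$1612 + \left(-35 + 26 \left(S{\left(4,6 \right)} - 12\right)\right) = 1612 + \left(-35 + 26 \left(\left(-12 + 3 \cdot 4 + 4 \cdot 6 - 4 \cdot 6\right) - 12\right)\right) = 1612 + \left(-35 + 26 \left(\left(-12 + 12 + 24 - 24\right) - 12\right)\right) = 1612 + \left(-35 + 26 \left(0 - 12\right)\right) = 1612 + \left(-35 + 26 \left(-12\right)\right) = 1612 - 347 = 1265$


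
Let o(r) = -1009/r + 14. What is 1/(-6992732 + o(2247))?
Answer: -2247/15712638355 ≈ -1.4301e-7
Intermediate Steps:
o(r) = 14 - 1009/r
1/(-6992732 + o(2247)) = 1/(-6992732 + (14 - 1009/2247)) = 1/(-6992732 + 30449/2247) = 1/(-15712638355/2247) = -2247/15712638355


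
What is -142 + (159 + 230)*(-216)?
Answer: -84166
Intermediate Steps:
-142 + (159 + 230)*(-216) = -142 + 389*(-216) = -142 - 84024 = -84166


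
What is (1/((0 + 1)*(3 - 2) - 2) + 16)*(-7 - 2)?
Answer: -135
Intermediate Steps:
(1/((0 + 1)*(3 - 2) - 2) + 16)*(-7 - 2) = (1/(1*1 - 2) + 16)*(-9) = (1/(1 - 2) + 16)*(-9) = (1/(-1) + 16)*(-9) = (-1 + 16)*(-9) = 15*(-9) = -135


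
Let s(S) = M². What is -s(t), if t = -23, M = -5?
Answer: -25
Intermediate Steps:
s(S) = 25 (s(S) = (-5)² = 25)
-s(t) = -1*25 = -25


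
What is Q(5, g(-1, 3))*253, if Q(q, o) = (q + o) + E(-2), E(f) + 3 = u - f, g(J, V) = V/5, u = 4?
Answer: 10879/5 ≈ 2175.8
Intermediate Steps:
g(J, V) = V/5 (g(J, V) = V*(1/5) = V/5)
E(f) = 1 - f (E(f) = -3 + (4 - f) = 1 - f)
Q(q, o) = 3 + o + q (Q(q, o) = (q + o) + (1 - 1*(-2)) = (o + q) + (1 + 2) = (o + q) + 3 = 3 + o + q)
Q(5, g(-1, 3))*253 = (3 + (1/5)*3 + 5)*253 = (3 + 3/5 + 5)*253 = (43/5)*253 = 10879/5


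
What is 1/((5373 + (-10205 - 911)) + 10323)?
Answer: 1/4580 ≈ 0.00021834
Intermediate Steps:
1/((5373 + (-10205 - 911)) + 10323) = 1/((5373 - 11116) + 10323) = 1/(-5743 + 10323) = 1/4580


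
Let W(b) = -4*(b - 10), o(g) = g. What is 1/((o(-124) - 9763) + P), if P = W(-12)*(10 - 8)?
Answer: -1/9711 ≈ -0.00010298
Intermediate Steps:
W(b) = 40 - 4*b (W(b) = -4*(-10 + b) = 40 - 4*b)
P = 176 (P = (40 - 4*(-12))*(10 - 8) = (40 + 48)*2 = 88*2 = 176)
1/((o(-124) - 9763) + P) = 1/((-124 - 9763) + 176) = 1/(-9887 + 176) = 1/(-9711) = -1/9711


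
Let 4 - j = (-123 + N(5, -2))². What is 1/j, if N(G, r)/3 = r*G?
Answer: -1/23405 ≈ -4.2726e-5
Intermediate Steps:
N(G, r) = 3*G*r (N(G, r) = 3*(r*G) = 3*(G*r) = 3*G*r)
j = -23405 (j = 4 - (-123 + 3*5*(-2))² = 4 - (-123 - 30)² = 4 - 1*(-153)² = 4 - 1*23409 = 4 - 23409 = -23405)
1/j = 1/(-23405) = -1/23405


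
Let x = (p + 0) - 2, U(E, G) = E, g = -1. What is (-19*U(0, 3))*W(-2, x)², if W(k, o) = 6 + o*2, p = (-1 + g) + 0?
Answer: 0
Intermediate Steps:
p = -2 (p = (-1 - 1) + 0 = -2 + 0 = -2)
x = -4 (x = (-2 + 0) - 2 = -2 - 2 = -4)
W(k, o) = 6 + 2*o
(-19*U(0, 3))*W(-2, x)² = (-19*0)*(6 + 2*(-4))² = 0*(6 - 8)² = 0*(-2)² = 0*4 = 0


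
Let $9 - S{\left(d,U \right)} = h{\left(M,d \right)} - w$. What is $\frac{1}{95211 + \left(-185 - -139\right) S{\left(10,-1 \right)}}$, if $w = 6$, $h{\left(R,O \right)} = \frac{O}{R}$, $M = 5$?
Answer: $\frac{1}{94613} \approx 1.0569 \cdot 10^{-5}$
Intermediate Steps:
$S{\left(d,U \right)} = 15 - \frac{d}{5}$ ($S{\left(d,U \right)} = 9 - \left(\frac{d}{5} - 6\right) = 9 - \left(-6 + \frac{d}{5}\right) = 15 - \frac{d}{5}$)
$\frac{1}{95211 + \left(-185 - -139\right) S{\left(10,-1 \right)}} = \frac{1}{95211 + \left(-185 - -139\right) \left(15 - 2\right)} = \frac{1}{95211 + \left(-185 + 139\right) \left(15 - 2\right)} = \frac{1}{95211 - 598} = \frac{1}{94613}$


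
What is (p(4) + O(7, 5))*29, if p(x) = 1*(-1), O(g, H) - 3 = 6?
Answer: 232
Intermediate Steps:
O(g, H) = 9 (O(g, H) = 3 + 6 = 9)
p(x) = -1
(p(4) + O(7, 5))*29 = (-1 + 9)*29 = 8*29 = 232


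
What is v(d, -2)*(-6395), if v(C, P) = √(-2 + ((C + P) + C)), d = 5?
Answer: -6395*√6 ≈ -15664.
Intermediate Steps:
v(C, P) = √(-2 + P + 2*C) (v(C, P) = √(-2 + (P + 2*C)) = √(-2 + P + 2*C))
v(d, -2)*(-6395) = √(-2 - 2 + 2*5)*(-6395) = √(-2 - 2 + 10)*(-6395) = √6*(-6395) = -6395*√6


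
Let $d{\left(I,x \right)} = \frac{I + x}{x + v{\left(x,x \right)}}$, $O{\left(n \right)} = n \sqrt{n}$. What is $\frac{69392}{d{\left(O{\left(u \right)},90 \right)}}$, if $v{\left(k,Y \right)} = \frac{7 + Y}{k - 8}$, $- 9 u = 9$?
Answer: $\frac{23347979280}{332141} + \frac{259421992 i}{332141} \approx 70295.0 + 781.06 i$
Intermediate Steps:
$u = -1$ ($u = \left(- \frac{1}{9}\right) 9 = -1$)
$v{\left(k,Y \right)} = \frac{7 + Y}{-8 + k}$
$O{\left(n \right)} = n^{\frac{3}{2}}$
$d{\left(I,x \right)} = \frac{I + x}{x + \frac{7 + x}{-8 + x}}$
$\frac{69392}{d{\left(O{\left(u \right)},90 \right)}} = \frac{69392}{\frac{1}{7 + 90 + 90 \left(-8 + 90\right)} \left(-8 + 90\right) \left(\left(-1\right)^{\frac{3}{2}} + 90\right)} = \frac{69392}{\frac{1}{7 + 90 + 90 \cdot 82} \cdot 82 \left(- i + 90\right)} = \frac{69392}{\frac{1}{7 + 90 + 7380} \cdot 82 \left(90 - i\right)} = \frac{69392}{\frac{1}{7477} \cdot 82 \left(90 - i\right)} = \frac{69392}{\frac{7380}{7477} - \frac{82 i}{7477}} = 69392 \frac{55905529 \left(\frac{7380}{7477} + \frac{82 i}{7477}\right)}{54471124} = \frac{969849117092 \left(\frac{7380}{7477} + \frac{82 i}{7477}\right)}{13617781}$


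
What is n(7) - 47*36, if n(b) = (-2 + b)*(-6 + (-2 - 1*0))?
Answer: -1732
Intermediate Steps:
n(b) = 16 - 8*b (n(b) = (-2 + b)*(-6 + (-2 + 0)) = (-2 + b)*(-6 - 2) = (-2 + b)*(-8) = 16 - 8*b)
n(7) - 47*36 = (16 - 8*7) - 47*36 = (16 - 56) - 1692 = -40 - 1692 = -1732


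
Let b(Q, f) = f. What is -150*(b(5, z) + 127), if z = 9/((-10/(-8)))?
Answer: -20130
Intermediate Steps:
z = 36/5 (z = 9/((-10*(-⅛))) = 9/(5/4) = 9*(⅘) = 36/5 ≈ 7.2000)
-150*(b(5, z) + 127) = -150*(36/5 + 127) = -150*671/5 = -20130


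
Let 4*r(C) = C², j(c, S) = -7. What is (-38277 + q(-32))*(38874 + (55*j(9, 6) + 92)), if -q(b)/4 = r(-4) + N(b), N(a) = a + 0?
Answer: -1472443865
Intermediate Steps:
N(a) = a
r(C) = C²/4
q(b) = -16 - 4*b (q(b) = -4*((¼)*(-4)² + b) = -4*((¼)*16 + b) = -4*(4 + b) = -16 - 4*b)
(-38277 + q(-32))*(38874 + (55*j(9, 6) + 92)) = (-38277 + (-16 - 4*(-32)))*(38874 + (55*(-7) + 92)) = (-38277 + (-16 + 128))*(38874 + (-385 + 92)) = (-38277 + 112)*(38874 - 293) = -38165*38581 = -1472443865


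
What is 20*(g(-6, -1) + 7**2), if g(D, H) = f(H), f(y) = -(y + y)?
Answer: 1020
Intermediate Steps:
f(y) = -2*y
g(D, H) = -2*H
20*(g(-6, -1) + 7**2) = 20*(-2*(-1) + 7**2) = 20*(2 + 49) = 20*51 = 1020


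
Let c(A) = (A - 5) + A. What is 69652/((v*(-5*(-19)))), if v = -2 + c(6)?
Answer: 69652/475 ≈ 146.64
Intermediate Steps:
c(A) = -5 + 2*A (c(A) = (-5 + A) + A = -5 + 2*A)
v = 5 (v = -2 + (-5 + 2*6) = -2 + (-5 + 12) = -2 + 7 = 5)
69652/((v*(-5*(-19)))) = 69652/((5*(-5*(-19)))) = 69652/((5*95)) = 69652/475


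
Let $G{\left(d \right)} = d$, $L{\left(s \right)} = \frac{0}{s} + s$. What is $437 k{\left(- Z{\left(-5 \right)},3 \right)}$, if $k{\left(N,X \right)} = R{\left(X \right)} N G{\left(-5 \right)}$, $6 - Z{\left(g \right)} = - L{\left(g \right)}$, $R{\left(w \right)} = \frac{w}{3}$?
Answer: $2185$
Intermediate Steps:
$L{\left(s \right)} = s$ ($L{\left(s \right)} = 0 + s = s$)
$R{\left(w \right)} = \frac{w}{3}$ ($R{\left(w \right)} = w \frac{1}{3} = \frac{w}{3}$)
$Z{\left(g \right)} = 6 + g$ ($Z{\left(g \right)} = 6 - - g = 6 + g$)
$k{\left(N,X \right)} = - \frac{5 N X}{3}$ ($k{\left(N,X \right)} = \frac{X}{3} N \left(-5\right) = \frac{N X}{3} \left(-5\right) = - \frac{5 N X}{3}$)
$437 k{\left(- Z{\left(-5 \right)},3 \right)} = 437 \left(\left(- \frac{5}{3}\right) \left(- (6 - 5)\right) 3\right) = 437 \left(\left(- \frac{5}{3}\right) \left(\left(-1\right) 1\right) 3\right) = 437 \left(\left(- \frac{5}{3}\right) \left(-1\right) 3\right) = 437 \cdot 5 = 2185$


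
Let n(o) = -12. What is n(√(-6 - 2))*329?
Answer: -3948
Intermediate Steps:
n(√(-6 - 2))*329 = -12*329 = -3948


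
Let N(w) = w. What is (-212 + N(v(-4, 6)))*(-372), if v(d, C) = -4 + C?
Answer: 78120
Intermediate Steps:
(-212 + N(v(-4, 6)))*(-372) = (-212 + (-4 + 6))*(-372) = (-212 + 2)*(-372) = -210*(-372) = 78120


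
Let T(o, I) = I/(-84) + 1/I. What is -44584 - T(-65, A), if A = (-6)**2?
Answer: -11235067/252 ≈ -44584.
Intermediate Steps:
A = 36
T(o, I) = 1/I - I/84 (T(o, I) = I*(-1/84) + 1/I = -I/84 + 1/I = 1/I - I/84)
-44584 - T(-65, A) = -44584 - (1/36 - 1/84*36) = -44584 - (1/36 - 3/7) = -44584 - 1*(-101/252) = -44584 + 101/252 = -11235067/252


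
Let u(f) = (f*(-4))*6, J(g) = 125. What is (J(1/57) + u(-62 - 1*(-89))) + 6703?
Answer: 6180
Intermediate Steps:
u(f) = -24*f (u(f) = -4*f*6 = -24*f)
(J(1/57) + u(-62 - 1*(-89))) + 6703 = (125 - 24*(-62 - 1*(-89))) + 6703 = (125 - 24*(-62 + 89)) + 6703 = (125 - 24*27) + 6703 = (125 - 648) + 6703 = -523 + 6703 = 6180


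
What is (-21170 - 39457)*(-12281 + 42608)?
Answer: -1838635029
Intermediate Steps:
(-21170 - 39457)*(-12281 + 42608) = -60627*30327 = -1838635029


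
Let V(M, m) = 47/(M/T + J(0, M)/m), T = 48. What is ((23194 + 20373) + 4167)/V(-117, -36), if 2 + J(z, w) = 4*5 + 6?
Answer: -3556183/1128 ≈ -3152.6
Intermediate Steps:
J(z, w) = 24 (J(z, w) = -2 + (4*5 + 6) = -2 + (20 + 6) = -2 + 26 = 24)
V(M, m) = 47/(24/m + M/48) (V(M, m) = 47/(M/48 + 24/m) = 47/(24/m + M/48))
((23194 + 20373) + 4167)/V(-117, -36) = ((23194 + 20373) + 4167)/((2256*(-36)/(1152 - 117*(-36)))) = (43567 + 4167)/((2256*(-36)/(1152 + 4212))) = 47734/((2256*(-36)/5364)) = 47734/((2256*(-36)*(1/5364))) = 47734/(-2256/149) = 47734*(-149/2256) = -3556183/1128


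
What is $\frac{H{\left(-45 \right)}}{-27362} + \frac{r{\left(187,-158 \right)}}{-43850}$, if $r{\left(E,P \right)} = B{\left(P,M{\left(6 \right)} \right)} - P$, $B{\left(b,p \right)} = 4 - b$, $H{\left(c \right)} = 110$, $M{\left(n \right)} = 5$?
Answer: $- \frac{678967}{59991185} \approx -0.011318$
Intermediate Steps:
$r{\left(E,P \right)} = 4 - 2 P$ ($r{\left(E,P \right)} = \left(4 - P\right) - P = 4 - 2 P$)
$\frac{H{\left(-45 \right)}}{-27362} + \frac{r{\left(187,-158 \right)}}{-43850} = \frac{110}{-27362} + \frac{4 - -316}{-43850} = 110 \left(- \frac{1}{27362}\right) + \left(4 + 316\right) \left(- \frac{1}{43850}\right) = - \frac{55}{13681} + 320 \left(- \frac{1}{43850}\right) = - \frac{55}{13681} - \frac{32}{4385} = - \frac{678967}{59991185}$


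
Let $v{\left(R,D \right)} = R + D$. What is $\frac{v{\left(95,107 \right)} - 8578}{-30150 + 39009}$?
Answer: $- \frac{2792}{2953} \approx -0.94548$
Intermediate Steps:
$v{\left(R,D \right)} = D + R$
$\frac{v{\left(95,107 \right)} - 8578}{-30150 + 39009} = \frac{\left(107 + 95\right) - 8578}{-30150 + 39009} = \frac{202 - 8578}{8859} = \left(-8376\right) \frac{1}{8859} = - \frac{2792}{2953}$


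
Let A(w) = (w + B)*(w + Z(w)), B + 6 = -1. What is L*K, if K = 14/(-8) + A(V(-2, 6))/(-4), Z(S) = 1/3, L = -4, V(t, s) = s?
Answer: 2/3 ≈ 0.66667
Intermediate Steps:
B = -7 (B = -6 - 1 = -7)
Z(S) = 1/3
A(w) = (-7 + w)*(1/3 + w) (A(w) = (w - 7)*(w + 1/3) = (-7 + w)*(1/3 + w))
K = -1/6 (K = 14/(-8) + (-7/3 + 6**2 - 20/3*6)/(-4) = 14*(-1/8) + (-7/3 + 36 - 40)*(-1/4) = -7/4 - 19/3*(-1/4) = -7/4 + 19/12 = -1/6 ≈ -0.16667)
L*K = -4*(-1/6) = 2/3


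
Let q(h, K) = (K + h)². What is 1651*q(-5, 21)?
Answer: 422656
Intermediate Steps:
1651*q(-5, 21) = 1651*(21 - 5)² = 1651*16² = 1651*256 = 422656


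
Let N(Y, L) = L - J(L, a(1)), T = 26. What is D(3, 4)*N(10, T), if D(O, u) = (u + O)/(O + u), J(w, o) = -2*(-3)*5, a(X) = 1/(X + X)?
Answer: -4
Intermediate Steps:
a(X) = 1/(2*X)
J(w, o) = 30 (J(w, o) = 6*5 = 30)
D(O, u) = 1 (D(O, u) = (O + u)/(O + u) = 1)
N(Y, L) = -30 + L (N(Y, L) = L - 1*30 = L - 30 = -30 + L)
D(3, 4)*N(10, T) = 1*(-30 + 26) = 1*(-4) = -4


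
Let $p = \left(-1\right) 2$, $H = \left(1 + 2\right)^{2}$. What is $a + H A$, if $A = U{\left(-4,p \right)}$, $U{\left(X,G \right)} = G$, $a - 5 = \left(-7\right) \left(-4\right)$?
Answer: $15$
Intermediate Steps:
$a = 33$ ($a = 5 - -28 = 5 + 28 = 33$)
$H = 9$ ($H = 3^{2} = 9$)
$p = -2$
$A = -2$
$a + H A = 33 + 9 \left(-2\right) = 33 - 18 = 15$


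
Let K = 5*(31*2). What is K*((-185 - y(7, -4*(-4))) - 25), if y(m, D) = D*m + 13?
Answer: -103850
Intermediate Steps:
y(m, D) = 13 + D*m
K = 310 (K = 5*62 = 310)
K*((-185 - y(7, -4*(-4))) - 25) = 310*((-185 - (13 - 4*(-4)*7)) - 25) = 310*((-185 - (13 + 16*7)) - 25) = 310*((-185 - (13 + 112)) - 25) = 310*((-185 - 1*125) - 25) = 310*((-185 - 125) - 25) = 310*(-310 - 25) = 310*(-335) = -103850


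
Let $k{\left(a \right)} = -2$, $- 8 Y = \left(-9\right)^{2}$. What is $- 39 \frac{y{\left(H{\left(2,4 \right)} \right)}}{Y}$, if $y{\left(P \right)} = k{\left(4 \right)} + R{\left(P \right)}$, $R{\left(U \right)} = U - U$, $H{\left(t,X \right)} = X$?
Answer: $- \frac{208}{27} \approx -7.7037$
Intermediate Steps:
$Y = - \frac{81}{8}$ ($Y = - \frac{\left(-9\right)^{2}}{8} = \left(- \frac{1}{8}\right) 81 = - \frac{81}{8} \approx -10.125$)
$R{\left(U \right)} = 0$
$y{\left(P \right)} = -2$ ($y{\left(P \right)} = -2 + 0 = -2$)
$- 39 \frac{y{\left(H{\left(2,4 \right)} \right)}}{Y} = - 39 \left(- \frac{2}{- \frac{81}{8}}\right) = - 39 \left(\left(-2\right) \left(- \frac{8}{81}\right)\right) = \left(-39\right) \frac{16}{81} = - \frac{208}{27}$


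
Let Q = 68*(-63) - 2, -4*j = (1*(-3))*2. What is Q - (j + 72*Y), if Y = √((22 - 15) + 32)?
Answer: -8575/2 - 72*√39 ≈ -4737.1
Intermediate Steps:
j = 3/2 (j = -1*(-3)*2/4 = -(-3)*2/4 = -¼*(-6) = 3/2 ≈ 1.5000)
Y = √39 (Y = √(7 + 32) = √39 ≈ 6.2450)
Q = -4286 (Q = -4284 - 2 = -4286)
Q - (j + 72*Y) = -4286 - (3/2 + 72*√39) = -4286 + (-3/2 - 72*√39) = -8575/2 - 72*√39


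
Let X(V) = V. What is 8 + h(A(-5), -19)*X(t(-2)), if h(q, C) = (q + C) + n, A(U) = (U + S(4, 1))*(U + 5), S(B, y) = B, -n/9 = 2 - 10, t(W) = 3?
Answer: 167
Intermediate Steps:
n = 72 (n = -9*(2 - 10) = -9*(-8) = 72)
A(U) = (4 + U)*(5 + U) (A(U) = (U + 4)*(U + 5) = (4 + U)*(5 + U))
h(q, C) = 72 + C + q (h(q, C) = (q + C) + 72 = (C + q) + 72 = 72 + C + q)
8 + h(A(-5), -19)*X(t(-2)) = 8 + (72 - 19 + (20 + (-5)² + 9*(-5)))*3 = 8 + (72 - 19 + (20 + 25 - 45))*3 = 8 + (72 - 19 + 0)*3 = 8 + 53*3 = 8 + 159 = 167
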